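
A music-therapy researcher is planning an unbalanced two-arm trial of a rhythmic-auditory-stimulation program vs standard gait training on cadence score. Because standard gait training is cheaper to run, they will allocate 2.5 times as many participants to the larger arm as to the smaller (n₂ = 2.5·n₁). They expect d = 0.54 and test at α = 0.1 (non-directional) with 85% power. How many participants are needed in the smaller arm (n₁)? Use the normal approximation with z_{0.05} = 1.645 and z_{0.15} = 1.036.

n₁ = 35

With allocation ratio k = n₂/n₁ = 2.5, Var(x̄₁−x̄₂) = σ²(1/n₁ + 1/(k·n₁)) = σ²·(k+1)/(k·n₁).
So n₁ = (1 + 1/k)·((z_{α/2} + z_β)/d)² = 1.400 × (2.681/0.54)².
n₁ = 1.400 × 24.65 = 34.5.
Round up: n₁ = 35, giving n₂ = ⌈2.5 × 35⌉ = ⌈87.5⌉ = 88.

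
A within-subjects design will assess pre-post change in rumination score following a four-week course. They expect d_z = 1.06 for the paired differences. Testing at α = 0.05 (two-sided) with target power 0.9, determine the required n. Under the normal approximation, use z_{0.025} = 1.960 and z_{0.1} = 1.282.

For a paired (one-sample on differences) test: n = ((z_{α/2} + z_β) / d)².
z_{α/2} + z_β = 1.960 + 1.282 = 3.242.
n = (3.242 / 1.06)² = 3.058² = 9.35.
Round up.

n = 10 pairs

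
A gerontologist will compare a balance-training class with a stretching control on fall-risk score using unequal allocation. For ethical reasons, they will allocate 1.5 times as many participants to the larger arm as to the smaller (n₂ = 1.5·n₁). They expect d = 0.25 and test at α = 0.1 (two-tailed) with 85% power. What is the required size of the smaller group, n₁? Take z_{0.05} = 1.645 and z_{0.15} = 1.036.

n₁ = 192

With allocation ratio k = n₂/n₁ = 1.5, Var(x̄₁−x̄₂) = σ²(1/n₁ + 1/(k·n₁)) = σ²·(k+1)/(k·n₁).
So n₁ = (1 + 1/k)·((z_{α/2} + z_β)/d)² = 1.667 × (2.681/0.25)².
n₁ = 1.667 × 115.00 = 191.7.
Round up: n₁ = 192, giving n₂ = 1.5 × 192 = 288.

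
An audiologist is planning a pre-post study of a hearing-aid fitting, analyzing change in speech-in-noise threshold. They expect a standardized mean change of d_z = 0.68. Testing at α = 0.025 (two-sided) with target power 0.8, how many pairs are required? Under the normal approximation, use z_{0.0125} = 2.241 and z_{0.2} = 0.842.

n = 21 pairs

For a paired (one-sample on differences) test: n = ((z_{α/2} + z_β) / d)².
z_{α/2} + z_β = 2.241 + 0.842 = 3.083.
n = (3.083 / 0.68)² = 4.534² = 20.56.
Round up.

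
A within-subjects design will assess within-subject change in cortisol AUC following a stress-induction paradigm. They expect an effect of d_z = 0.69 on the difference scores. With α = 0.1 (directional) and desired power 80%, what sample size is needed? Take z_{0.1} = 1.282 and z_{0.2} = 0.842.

For a paired (one-sample on differences) test: n = ((z_{α} + z_β) / d)².
z_{α} + z_β = 1.282 + 0.842 = 2.124.
n = (2.124 / 0.69)² = 3.078² = 9.48.
Round up.

n = 10 pairs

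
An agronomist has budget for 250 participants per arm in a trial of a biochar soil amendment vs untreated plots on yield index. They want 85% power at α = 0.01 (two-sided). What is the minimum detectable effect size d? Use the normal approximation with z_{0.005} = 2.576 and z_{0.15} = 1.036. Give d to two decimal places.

For two independent groups of n = 250 each: d_min = (z_{α/2} + z_β)·√(2/n).
z-sum = 2.576 + 1.036 = 3.612.
d_min = 3.612 × √(2/250) = 3.612 × 0.0894 = 0.323.

d_min ≈ 0.32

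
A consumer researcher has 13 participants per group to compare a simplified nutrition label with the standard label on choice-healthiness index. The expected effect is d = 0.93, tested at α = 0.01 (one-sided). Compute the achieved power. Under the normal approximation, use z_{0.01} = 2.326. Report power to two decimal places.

For two equal groups, power = Φ(d·√(n/2) − z_{α}).
d·√(n/2) = 0.93 × √(13/2) = 0.93 × 2.550 = 2.371.
z_β = 2.371 − 2.326 = 0.045.
Power = Φ(0.045) = 0.518.

power ≈ 0.52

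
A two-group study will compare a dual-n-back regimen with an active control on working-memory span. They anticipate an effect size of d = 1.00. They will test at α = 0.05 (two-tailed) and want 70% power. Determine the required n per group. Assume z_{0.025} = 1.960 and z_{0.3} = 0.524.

For two independent groups with equal n: n = 2·((z_{α/2} + z_β) / d)².
z_{α/2} + z_β = 1.960 + 0.524 = 2.484.
n = 2 × (2.484 / 1.00)² = 2 × 2.484² = 2 × 6.17 = 12.3.
Round up to the next whole participant.

n = 13 per group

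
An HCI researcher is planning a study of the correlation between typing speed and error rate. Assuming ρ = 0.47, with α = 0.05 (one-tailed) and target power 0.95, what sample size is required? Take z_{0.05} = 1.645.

n = 45

Fisher's z: C = ½·ln((1+r)/(1−r)) = ½·ln(2.7736) = 0.5101.
n = ((z_{α} + z_β)/C)² + 3.
(1.645 + 1.645) / 0.5101 = 3.290 / 0.5101 = 6.450.
n = 6.450² + 3 = 41.60 + 3 = 44.6.
Round up.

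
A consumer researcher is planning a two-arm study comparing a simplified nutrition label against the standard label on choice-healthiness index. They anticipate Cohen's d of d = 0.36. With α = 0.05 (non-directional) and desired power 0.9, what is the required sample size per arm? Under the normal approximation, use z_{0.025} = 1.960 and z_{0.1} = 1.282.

For two independent groups with equal n: n = 2·((z_{α/2} + z_β) / d)².
z_{α/2} + z_β = 1.960 + 1.282 = 3.242.
n = 2 × (3.242 / 0.36)² = 2 × 9.006² = 2 × 81.10 = 162.2.
Round up to the next whole participant.

n = 163 per group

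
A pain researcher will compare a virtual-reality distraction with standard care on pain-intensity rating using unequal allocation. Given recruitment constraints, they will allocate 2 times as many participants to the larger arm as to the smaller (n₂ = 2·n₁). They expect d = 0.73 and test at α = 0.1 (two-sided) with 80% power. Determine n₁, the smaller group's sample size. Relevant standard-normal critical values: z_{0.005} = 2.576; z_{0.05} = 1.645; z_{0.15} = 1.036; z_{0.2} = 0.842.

n₁ = 18

With allocation ratio k = n₂/n₁ = 2, Var(x̄₁−x̄₂) = σ²(1/n₁ + 1/(k·n₁)) = σ²·(k+1)/(k·n₁).
So n₁ = (1 + 1/k)·((z_{α/2} + z_β)/d)² = 1.500 × (2.487/0.73)².
n₁ = 1.500 × 11.61 = 17.4.
Round up: n₁ = 18, giving n₂ = 2 × 18 = 36.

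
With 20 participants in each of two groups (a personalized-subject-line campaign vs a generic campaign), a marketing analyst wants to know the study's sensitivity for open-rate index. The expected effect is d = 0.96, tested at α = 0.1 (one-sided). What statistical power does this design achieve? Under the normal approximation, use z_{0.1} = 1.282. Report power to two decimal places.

power ≈ 0.96

For two equal groups, power = Φ(d·√(n/2) − z_{α}).
d·√(n/2) = 0.96 × √(20/2) = 0.96 × 3.162 = 3.036.
z_β = 3.036 − 1.282 = 1.754.
Power = Φ(1.754) = 0.960.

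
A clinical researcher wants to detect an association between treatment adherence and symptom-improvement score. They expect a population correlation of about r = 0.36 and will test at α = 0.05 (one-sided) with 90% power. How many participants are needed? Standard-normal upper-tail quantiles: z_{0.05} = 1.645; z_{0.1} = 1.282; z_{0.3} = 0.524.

n = 64

Fisher's z: C = ½·ln((1+r)/(1−r)) = ½·ln(2.1250) = 0.3769.
n = ((z_{α} + z_β)/C)² + 3.
(1.645 + 1.282) / 0.3769 = 2.927 / 0.3769 = 7.766.
n = 7.766² + 3 = 60.31 + 3 = 63.3.
Round up.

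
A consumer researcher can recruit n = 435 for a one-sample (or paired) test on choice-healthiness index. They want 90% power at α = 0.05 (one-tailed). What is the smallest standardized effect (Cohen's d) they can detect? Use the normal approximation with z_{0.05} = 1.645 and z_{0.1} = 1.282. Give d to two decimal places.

For a single sample (or paired design) of n = 435: d_min = (z_{α} + z_β)/√n.
z-sum = 1.645 + 1.282 = 2.927.
d_min = 2.927 / √435 = 2.927 / 20.857 = 0.140.

d_min ≈ 0.14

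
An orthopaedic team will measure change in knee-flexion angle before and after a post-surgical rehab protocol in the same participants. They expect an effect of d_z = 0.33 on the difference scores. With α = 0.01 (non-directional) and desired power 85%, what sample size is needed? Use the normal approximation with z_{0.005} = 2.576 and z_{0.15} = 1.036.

n = 120 pairs

For a paired (one-sample on differences) test: n = ((z_{α/2} + z_β) / d)².
z_{α/2} + z_β = 2.576 + 1.036 = 3.612.
n = (3.612 / 0.33)² = 10.945² = 119.80.
Round up.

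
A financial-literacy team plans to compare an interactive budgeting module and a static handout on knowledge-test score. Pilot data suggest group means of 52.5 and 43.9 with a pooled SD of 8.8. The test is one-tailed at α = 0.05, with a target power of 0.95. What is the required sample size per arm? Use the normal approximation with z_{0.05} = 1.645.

n = 23 per group

Cohen's d = |M₁ − M₂| / SD_pooled = |52.5 − 43.9| / 8.8 = 8.6 / 8.8 = 0.977.
For two independent groups with equal n: n = 2·((z_{α} + z_β) / d)².
z_{α} + z_β = 1.645 + 1.645 = 3.290.
n = 2 × (3.290 / 0.977)² = 2 × 3.367² = 2 × 11.34 = 22.7.
Round up to the next whole participant.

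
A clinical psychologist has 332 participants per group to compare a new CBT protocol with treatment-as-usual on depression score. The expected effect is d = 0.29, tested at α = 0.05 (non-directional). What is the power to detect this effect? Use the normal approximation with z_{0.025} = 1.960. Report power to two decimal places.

power ≈ 0.96

For two equal groups, power = Φ(d·√(n/2) − z_{α/2}).
d·√(n/2) = 0.29 × √(332/2) = 0.29 × 12.884 = 3.736.
z_β = 3.736 − 1.960 = 1.776.
Power = Φ(1.776) = 0.962.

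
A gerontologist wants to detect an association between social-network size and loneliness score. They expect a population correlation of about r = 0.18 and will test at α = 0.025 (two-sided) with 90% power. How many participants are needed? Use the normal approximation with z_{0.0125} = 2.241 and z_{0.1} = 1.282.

Fisher's z: C = ½·ln((1+r)/(1−r)) = ½·ln(1.4390) = 0.1820.
n = ((z_{α/2} + z_β)/C)² + 3.
(2.241 + 1.282) / 0.1820 = 3.523 / 0.1820 = 19.357.
n = 19.357² + 3 = 374.70 + 3 = 377.7.
Round up.

n = 378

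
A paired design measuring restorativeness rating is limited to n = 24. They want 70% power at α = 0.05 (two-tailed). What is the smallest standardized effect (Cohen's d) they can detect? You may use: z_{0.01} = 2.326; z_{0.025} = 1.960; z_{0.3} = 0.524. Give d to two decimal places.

For a single sample (or paired design) of n = 24: d_min = (z_{α/2} + z_β)/√n.
z-sum = 1.960 + 0.524 = 2.484.
d_min = 2.484 / √24 = 2.484 / 4.899 = 0.507.

d_min ≈ 0.51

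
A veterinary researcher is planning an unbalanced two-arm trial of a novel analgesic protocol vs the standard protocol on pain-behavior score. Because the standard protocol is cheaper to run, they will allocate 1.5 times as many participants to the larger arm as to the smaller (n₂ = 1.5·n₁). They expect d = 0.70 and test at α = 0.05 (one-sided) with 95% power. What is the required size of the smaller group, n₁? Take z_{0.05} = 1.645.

n₁ = 37

With allocation ratio k = n₂/n₁ = 1.5, Var(x̄₁−x̄₂) = σ²(1/n₁ + 1/(k·n₁)) = σ²·(k+1)/(k·n₁).
So n₁ = (1 + 1/k)·((z_{α} + z_β)/d)² = 1.667 × (3.290/0.70)².
n₁ = 1.667 × 22.09 = 36.8.
Round up: n₁ = 37, giving n₂ = ⌈1.5 × 37⌉ = ⌈55.5⌉ = 56.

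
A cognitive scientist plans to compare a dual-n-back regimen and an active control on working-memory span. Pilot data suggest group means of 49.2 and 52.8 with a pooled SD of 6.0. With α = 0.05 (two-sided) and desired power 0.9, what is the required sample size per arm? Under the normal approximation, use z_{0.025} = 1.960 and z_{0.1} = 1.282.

Cohen's d = |M₁ − M₂| / SD_pooled = |49.2 − 52.8| / 6.0 = 3.6 / 6.0 = 0.600.
For two independent groups with equal n: n = 2·((z_{α/2} + z_β) / d)².
z_{α/2} + z_β = 1.960 + 1.282 = 3.242.
n = 2 × (3.242 / 0.600)² = 2 × 5.403² = 2 × 29.20 = 58.4.
Round up to the next whole participant.

n = 59 per group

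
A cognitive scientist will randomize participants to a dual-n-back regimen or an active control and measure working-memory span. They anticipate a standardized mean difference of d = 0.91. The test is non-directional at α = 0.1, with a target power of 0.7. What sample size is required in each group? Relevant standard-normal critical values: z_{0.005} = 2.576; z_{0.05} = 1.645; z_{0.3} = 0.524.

For two independent groups with equal n: n = 2·((z_{α/2} + z_β) / d)².
z_{α/2} + z_β = 1.645 + 0.524 = 2.169.
n = 2 × (2.169 / 0.91)² = 2 × 2.384² = 2 × 5.68 = 11.4.
Round up to the next whole participant.

n = 12 per group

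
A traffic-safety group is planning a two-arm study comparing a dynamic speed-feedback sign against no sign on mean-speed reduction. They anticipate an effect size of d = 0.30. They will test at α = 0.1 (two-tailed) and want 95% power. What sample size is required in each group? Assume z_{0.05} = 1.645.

n = 241 per group

For two independent groups with equal n: n = 2·((z_{α/2} + z_β) / d)².
z_{α/2} + z_β = 1.645 + 1.645 = 3.290.
n = 2 × (3.290 / 0.30)² = 2 × 10.967² = 2 × 120.27 = 240.5.
Round up to the next whole participant.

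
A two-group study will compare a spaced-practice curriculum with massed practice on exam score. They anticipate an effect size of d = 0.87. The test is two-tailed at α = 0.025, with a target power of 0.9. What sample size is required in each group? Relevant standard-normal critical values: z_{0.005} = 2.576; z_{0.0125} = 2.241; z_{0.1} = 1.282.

n = 33 per group

For two independent groups with equal n: n = 2·((z_{α/2} + z_β) / d)².
z_{α/2} + z_β = 2.241 + 1.282 = 3.523.
n = 2 × (3.523 / 0.87)² = 2 × 4.049² = 2 × 16.40 = 32.8.
Round up to the next whole participant.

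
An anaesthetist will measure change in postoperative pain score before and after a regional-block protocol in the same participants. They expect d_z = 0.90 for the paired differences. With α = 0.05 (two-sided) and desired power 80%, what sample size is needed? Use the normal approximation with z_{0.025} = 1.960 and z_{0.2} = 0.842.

n = 10 pairs

For a paired (one-sample on differences) test: n = ((z_{α/2} + z_β) / d)².
z_{α/2} + z_β = 1.960 + 0.842 = 2.802.
n = (2.802 / 0.90)² = 3.113² = 9.69.
Round up.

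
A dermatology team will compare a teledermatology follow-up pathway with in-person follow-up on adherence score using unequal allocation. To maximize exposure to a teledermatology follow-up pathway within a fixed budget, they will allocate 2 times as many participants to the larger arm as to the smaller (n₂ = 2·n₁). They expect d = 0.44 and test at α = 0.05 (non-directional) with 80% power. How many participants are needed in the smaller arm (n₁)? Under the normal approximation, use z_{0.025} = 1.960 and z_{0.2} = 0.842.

With allocation ratio k = n₂/n₁ = 2, Var(x̄₁−x̄₂) = σ²(1/n₁ + 1/(k·n₁)) = σ²·(k+1)/(k·n₁).
So n₁ = (1 + 1/k)·((z_{α/2} + z_β)/d)² = 1.500 × (2.802/0.44)².
n₁ = 1.500 × 40.55 = 60.8.
Round up: n₁ = 61, giving n₂ = 2 × 61 = 122.

n₁ = 61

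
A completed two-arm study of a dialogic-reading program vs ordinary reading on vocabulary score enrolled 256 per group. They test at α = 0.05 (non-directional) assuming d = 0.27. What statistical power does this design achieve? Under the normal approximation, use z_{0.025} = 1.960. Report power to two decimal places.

power ≈ 0.86

For two equal groups, power = Φ(d·√(n/2) − z_{α/2}).
d·√(n/2) = 0.27 × √(256/2) = 0.27 × 11.314 = 3.055.
z_β = 3.055 − 1.960 = 1.095.
Power = Φ(1.095) = 0.863.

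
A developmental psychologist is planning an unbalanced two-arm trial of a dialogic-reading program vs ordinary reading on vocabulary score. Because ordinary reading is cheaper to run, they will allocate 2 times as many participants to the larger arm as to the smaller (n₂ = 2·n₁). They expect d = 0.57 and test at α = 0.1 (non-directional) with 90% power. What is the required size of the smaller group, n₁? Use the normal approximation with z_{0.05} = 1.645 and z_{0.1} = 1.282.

n₁ = 40

With allocation ratio k = n₂/n₁ = 2, Var(x̄₁−x̄₂) = σ²(1/n₁ + 1/(k·n₁)) = σ²·(k+1)/(k·n₁).
So n₁ = (1 + 1/k)·((z_{α/2} + z_β)/d)² = 1.500 × (2.927/0.57)².
n₁ = 1.500 × 26.37 = 39.6.
Round up: n₁ = 40, giving n₂ = 2 × 40 = 80.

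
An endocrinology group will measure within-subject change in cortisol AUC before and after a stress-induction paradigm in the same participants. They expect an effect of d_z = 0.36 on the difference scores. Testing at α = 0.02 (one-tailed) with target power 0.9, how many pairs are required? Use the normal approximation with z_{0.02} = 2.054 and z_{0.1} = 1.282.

For a paired (one-sample on differences) test: n = ((z_{α} + z_β) / d)².
z_{α} + z_β = 2.054 + 1.282 = 3.336.
n = (3.336 / 0.36)² = 9.267² = 85.87.
Round up.

n = 86 pairs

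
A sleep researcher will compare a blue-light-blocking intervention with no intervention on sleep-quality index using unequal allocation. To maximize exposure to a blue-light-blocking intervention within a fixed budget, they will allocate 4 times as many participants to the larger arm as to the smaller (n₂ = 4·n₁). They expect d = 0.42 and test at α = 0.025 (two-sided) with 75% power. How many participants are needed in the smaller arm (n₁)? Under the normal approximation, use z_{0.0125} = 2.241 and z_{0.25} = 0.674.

With allocation ratio k = n₂/n₁ = 4, Var(x̄₁−x̄₂) = σ²(1/n₁ + 1/(k·n₁)) = σ²·(k+1)/(k·n₁).
So n₁ = (1 + 1/k)·((z_{α/2} + z_β)/d)² = 1.250 × (2.915/0.42)².
n₁ = 1.250 × 48.17 = 60.2.
Round up: n₁ = 61, giving n₂ = 4 × 61 = 244.

n₁ = 61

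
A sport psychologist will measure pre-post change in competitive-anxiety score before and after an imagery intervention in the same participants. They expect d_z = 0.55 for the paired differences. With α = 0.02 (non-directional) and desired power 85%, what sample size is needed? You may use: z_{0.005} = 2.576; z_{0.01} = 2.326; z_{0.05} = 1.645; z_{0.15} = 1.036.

n = 38 pairs

For a paired (one-sample on differences) test: n = ((z_{α/2} + z_β) / d)².
z_{α/2} + z_β = 2.326 + 1.036 = 3.362.
n = (3.362 / 0.55)² = 6.113² = 37.37.
Round up.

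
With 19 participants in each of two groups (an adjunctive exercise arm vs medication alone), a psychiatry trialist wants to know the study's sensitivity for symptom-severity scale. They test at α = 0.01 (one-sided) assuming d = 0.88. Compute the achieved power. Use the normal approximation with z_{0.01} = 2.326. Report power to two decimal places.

For two equal groups, power = Φ(d·√(n/2) − z_{α}).
d·√(n/2) = 0.88 × √(19/2) = 0.88 × 3.082 = 2.712.
z_β = 2.712 − 2.326 = 0.386.
Power = Φ(0.386) = 0.650.

power ≈ 0.65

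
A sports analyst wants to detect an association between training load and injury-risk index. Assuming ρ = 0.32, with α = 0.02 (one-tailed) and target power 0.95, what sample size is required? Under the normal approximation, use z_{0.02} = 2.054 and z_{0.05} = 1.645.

Fisher's z: C = ½·ln((1+r)/(1−r)) = ½·ln(1.9412) = 0.3316.
n = ((z_{α} + z_β)/C)² + 3.
(2.054 + 1.645) / 0.3316 = 3.699 / 0.3316 = 11.155.
n = 11.155² + 3 = 124.43 + 3 = 127.4.
Round up.

n = 128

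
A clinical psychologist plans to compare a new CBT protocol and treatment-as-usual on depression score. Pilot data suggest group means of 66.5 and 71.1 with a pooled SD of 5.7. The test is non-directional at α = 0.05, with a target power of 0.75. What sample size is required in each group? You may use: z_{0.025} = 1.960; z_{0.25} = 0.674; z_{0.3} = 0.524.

n = 22 per group

Cohen's d = |M₁ − M₂| / SD_pooled = |66.5 − 71.1| / 5.7 = 4.6 / 5.7 = 0.807.
For two independent groups with equal n: n = 2·((z_{α/2} + z_β) / d)².
z_{α/2} + z_β = 1.960 + 0.674 = 2.634.
n = 2 × (2.634 / 0.807)² = 2 × 3.264² = 2 × 10.65 = 21.3.
Round up to the next whole participant.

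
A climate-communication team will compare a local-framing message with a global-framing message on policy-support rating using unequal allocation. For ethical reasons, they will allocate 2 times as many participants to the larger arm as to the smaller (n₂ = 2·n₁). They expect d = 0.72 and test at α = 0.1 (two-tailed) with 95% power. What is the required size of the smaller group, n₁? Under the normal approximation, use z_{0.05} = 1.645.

n₁ = 32

With allocation ratio k = n₂/n₁ = 2, Var(x̄₁−x̄₂) = σ²(1/n₁ + 1/(k·n₁)) = σ²·(k+1)/(k·n₁).
So n₁ = (1 + 1/k)·((z_{α/2} + z_β)/d)² = 1.500 × (3.290/0.72)².
n₁ = 1.500 × 20.88 = 31.3.
Round up: n₁ = 32, giving n₂ = 2 × 32 = 64.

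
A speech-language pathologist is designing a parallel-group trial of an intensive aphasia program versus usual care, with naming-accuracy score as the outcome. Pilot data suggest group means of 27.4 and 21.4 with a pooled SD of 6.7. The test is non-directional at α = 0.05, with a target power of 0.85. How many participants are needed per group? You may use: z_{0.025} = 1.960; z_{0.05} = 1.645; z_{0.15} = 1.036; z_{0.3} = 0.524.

Cohen's d = |M₁ − M₂| / SD_pooled = |27.4 − 21.4| / 6.7 = 6.0 / 6.7 = 0.896.
For two independent groups with equal n: n = 2·((z_{α/2} + z_β) / d)².
z_{α/2} + z_β = 1.960 + 1.036 = 2.996.
n = 2 × (2.996 / 0.896)² = 2 × 3.344² = 2 × 11.18 = 22.4.
Round up to the next whole participant.

n = 23 per group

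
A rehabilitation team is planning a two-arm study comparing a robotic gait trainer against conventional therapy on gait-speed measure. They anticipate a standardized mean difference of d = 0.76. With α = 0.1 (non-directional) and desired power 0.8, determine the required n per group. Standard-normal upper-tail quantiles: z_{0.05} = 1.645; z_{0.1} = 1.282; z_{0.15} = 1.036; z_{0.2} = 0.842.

For two independent groups with equal n: n = 2·((z_{α/2} + z_β) / d)².
z_{α/2} + z_β = 1.645 + 0.842 = 2.487.
n = 2 × (2.487 / 0.76)² = 2 × 3.272² = 2 × 10.71 = 21.4.
Round up to the next whole participant.

n = 22 per group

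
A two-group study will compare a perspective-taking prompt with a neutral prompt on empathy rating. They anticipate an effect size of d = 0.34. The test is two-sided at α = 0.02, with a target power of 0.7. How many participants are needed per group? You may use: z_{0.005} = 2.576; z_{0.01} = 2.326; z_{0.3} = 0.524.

For two independent groups with equal n: n = 2·((z_{α/2} + z_β) / d)².
z_{α/2} + z_β = 2.326 + 0.524 = 2.850.
n = 2 × (2.850 / 0.34)² = 2 × 8.382² = 2 × 70.26 = 140.5.
Round up to the next whole participant.

n = 141 per group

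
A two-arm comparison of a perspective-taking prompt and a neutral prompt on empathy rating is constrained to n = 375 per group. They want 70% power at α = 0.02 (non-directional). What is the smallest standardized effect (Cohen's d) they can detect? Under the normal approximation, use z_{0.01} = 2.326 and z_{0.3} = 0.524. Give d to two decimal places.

For two independent groups of n = 375 each: d_min = (z_{α/2} + z_β)·√(2/n).
z-sum = 2.326 + 0.524 = 2.850.
d_min = 2.850 × √(2/375) = 2.850 × 0.0730 = 0.208.

d_min ≈ 0.21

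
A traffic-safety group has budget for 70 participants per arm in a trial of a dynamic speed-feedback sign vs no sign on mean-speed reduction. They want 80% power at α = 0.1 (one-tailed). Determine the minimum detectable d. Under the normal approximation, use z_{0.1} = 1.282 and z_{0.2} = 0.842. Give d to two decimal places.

d_min ≈ 0.36

For two independent groups of n = 70 each: d_min = (z_{α} + z_β)·√(2/n).
z-sum = 1.282 + 0.842 = 2.124.
d_min = 2.124 × √(2/70) = 2.124 × 0.1690 = 0.359.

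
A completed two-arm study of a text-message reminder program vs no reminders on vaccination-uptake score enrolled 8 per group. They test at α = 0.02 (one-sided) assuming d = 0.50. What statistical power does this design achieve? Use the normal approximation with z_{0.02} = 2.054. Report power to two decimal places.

power ≈ 0.15

For two equal groups, power = Φ(d·√(n/2) − z_{α}).
d·√(n/2) = 0.50 × √(8/2) = 0.50 × 2.000 = 1.000.
z_β = 1.000 − 2.054 = -1.054.
Power = Φ(-1.054) = 0.146.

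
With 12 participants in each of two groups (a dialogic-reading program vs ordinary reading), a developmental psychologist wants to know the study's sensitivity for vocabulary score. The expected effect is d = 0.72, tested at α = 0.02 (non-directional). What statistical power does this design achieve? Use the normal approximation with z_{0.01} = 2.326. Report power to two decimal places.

power ≈ 0.29

For two equal groups, power = Φ(d·√(n/2) − z_{α/2}).
d·√(n/2) = 0.72 × √(12/2) = 0.72 × 2.449 = 1.764.
z_β = 1.764 − 2.326 = -0.562.
Power = Φ(-0.562) = 0.287.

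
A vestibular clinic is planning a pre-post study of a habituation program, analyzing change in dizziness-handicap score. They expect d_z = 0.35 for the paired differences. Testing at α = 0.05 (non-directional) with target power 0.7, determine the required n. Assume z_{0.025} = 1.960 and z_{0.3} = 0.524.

n = 51 pairs

For a paired (one-sample on differences) test: n = ((z_{α/2} + z_β) / d)².
z_{α/2} + z_β = 1.960 + 0.524 = 2.484.
n = (2.484 / 0.35)² = 7.097² = 50.37.
Round up.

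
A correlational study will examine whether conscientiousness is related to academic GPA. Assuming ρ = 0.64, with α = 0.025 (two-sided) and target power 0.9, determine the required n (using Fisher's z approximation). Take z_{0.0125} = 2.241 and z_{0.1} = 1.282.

Fisher's z: C = ½·ln((1+r)/(1−r)) = ½·ln(4.5556) = 0.7582.
n = ((z_{α/2} + z_β)/C)² + 3.
(2.241 + 1.282) / 0.7582 = 3.523 / 0.7582 = 4.647.
n = 4.647² + 3 = 21.59 + 3 = 24.6.
Round up.

n = 25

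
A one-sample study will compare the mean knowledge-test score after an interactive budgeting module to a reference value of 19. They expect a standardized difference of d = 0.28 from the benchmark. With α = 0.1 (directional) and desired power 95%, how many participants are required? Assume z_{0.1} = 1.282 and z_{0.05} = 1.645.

For a one-sample test: n = ((z_{α} + z_β) / d)².
z_{α} + z_β = 1.282 + 1.645 = 2.927.
n = (2.927 / 0.28)² = 10.454² = 109.28.
Round up.

n = 110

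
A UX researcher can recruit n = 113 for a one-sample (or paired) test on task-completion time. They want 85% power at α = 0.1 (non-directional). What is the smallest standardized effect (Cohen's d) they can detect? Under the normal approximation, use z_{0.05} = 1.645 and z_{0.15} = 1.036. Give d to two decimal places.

For a single sample (or paired design) of n = 113: d_min = (z_{α/2} + z_β)/√n.
z-sum = 1.645 + 1.036 = 2.681.
d_min = 2.681 / √113 = 2.681 / 10.630 = 0.252.

d_min ≈ 0.25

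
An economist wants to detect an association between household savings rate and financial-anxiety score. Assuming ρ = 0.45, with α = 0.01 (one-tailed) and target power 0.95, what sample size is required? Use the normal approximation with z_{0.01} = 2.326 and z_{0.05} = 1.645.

Fisher's z: C = ½·ln((1+r)/(1−r)) = ½·ln(2.6364) = 0.4847.
n = ((z_{α} + z_β)/C)² + 3.
(2.326 + 1.645) / 0.4847 = 3.971 / 0.4847 = 8.193.
n = 8.193² + 3 = 67.12 + 3 = 70.1.
Round up.

n = 71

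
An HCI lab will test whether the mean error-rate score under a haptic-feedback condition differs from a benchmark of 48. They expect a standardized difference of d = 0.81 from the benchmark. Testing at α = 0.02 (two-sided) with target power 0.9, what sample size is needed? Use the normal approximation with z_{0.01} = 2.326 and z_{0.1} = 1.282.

n = 20

For a one-sample test: n = ((z_{α/2} + z_β) / d)².
z_{α/2} + z_β = 2.326 + 1.282 = 3.608.
n = (3.608 / 0.81)² = 4.454² = 19.84.
Round up.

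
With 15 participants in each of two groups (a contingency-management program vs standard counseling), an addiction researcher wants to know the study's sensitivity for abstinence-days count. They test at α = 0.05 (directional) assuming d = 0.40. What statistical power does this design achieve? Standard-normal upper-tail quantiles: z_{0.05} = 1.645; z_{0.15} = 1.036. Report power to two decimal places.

power ≈ 0.29

For two equal groups, power = Φ(d·√(n/2) − z_{α}).
d·√(n/2) = 0.40 × √(15/2) = 0.40 × 2.739 = 1.095.
z_β = 1.095 − 1.645 = -0.550.
Power = Φ(-0.550) = 0.291.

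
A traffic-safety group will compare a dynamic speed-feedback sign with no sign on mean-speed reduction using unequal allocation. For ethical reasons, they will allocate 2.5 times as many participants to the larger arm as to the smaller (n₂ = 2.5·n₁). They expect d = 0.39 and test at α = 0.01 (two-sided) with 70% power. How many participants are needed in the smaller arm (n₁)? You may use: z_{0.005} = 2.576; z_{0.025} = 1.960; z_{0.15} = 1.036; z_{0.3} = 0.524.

With allocation ratio k = n₂/n₁ = 2.5, Var(x̄₁−x̄₂) = σ²(1/n₁ + 1/(k·n₁)) = σ²·(k+1)/(k·n₁).
So n₁ = (1 + 1/k)·((z_{α/2} + z_β)/d)² = 1.400 × (3.100/0.39)².
n₁ = 1.400 × 63.18 = 88.5.
Round up: n₁ = 89, giving n₂ = ⌈2.5 × 89⌉ = ⌈222.5⌉ = 223.

n₁ = 89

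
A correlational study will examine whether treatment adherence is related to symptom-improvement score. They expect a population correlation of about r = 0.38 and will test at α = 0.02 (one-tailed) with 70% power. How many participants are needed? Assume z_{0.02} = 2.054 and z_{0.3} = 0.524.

n = 45

Fisher's z: C = ½·ln((1+r)/(1−r)) = ½·ln(2.2258) = 0.4001.
n = ((z_{α} + z_β)/C)² + 3.
(2.054 + 0.524) / 0.4001 = 2.578 / 0.4001 = 6.443.
n = 6.443² + 3 = 41.52 + 3 = 44.5.
Round up.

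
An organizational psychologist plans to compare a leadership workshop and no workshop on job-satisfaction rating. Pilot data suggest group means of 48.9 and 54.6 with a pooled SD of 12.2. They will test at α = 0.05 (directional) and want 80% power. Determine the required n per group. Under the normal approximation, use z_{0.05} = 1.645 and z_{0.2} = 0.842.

n = 57 per group

Cohen's d = |M₁ − M₂| / SD_pooled = |48.9 − 54.6| / 12.2 = 5.7 / 12.2 = 0.467.
For two independent groups with equal n: n = 2·((z_{α} + z_β) / d)².
z_{α} + z_β = 1.645 + 0.842 = 2.487.
n = 2 × (2.487 / 0.467)² = 2 × 5.325² = 2 × 28.36 = 56.7.
Round up to the next whole participant.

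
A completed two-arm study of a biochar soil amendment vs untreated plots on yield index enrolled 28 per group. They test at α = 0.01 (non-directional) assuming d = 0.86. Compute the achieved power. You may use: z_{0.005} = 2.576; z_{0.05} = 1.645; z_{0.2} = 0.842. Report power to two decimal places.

For two equal groups, power = Φ(d·√(n/2) − z_{α/2}).
d·√(n/2) = 0.86 × √(28/2) = 0.86 × 3.742 = 3.218.
z_β = 3.218 − 2.576 = 0.642.
Power = Φ(0.642) = 0.740.

power ≈ 0.74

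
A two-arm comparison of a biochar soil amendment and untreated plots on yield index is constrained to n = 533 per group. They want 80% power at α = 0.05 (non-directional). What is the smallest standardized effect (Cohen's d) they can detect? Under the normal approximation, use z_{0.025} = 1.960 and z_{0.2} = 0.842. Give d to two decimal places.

For two independent groups of n = 533 each: d_min = (z_{α/2} + z_β)·√(2/n).
z-sum = 1.960 + 0.842 = 2.802.
d_min = 2.802 × √(2/533) = 2.802 × 0.0613 = 0.172.

d_min ≈ 0.17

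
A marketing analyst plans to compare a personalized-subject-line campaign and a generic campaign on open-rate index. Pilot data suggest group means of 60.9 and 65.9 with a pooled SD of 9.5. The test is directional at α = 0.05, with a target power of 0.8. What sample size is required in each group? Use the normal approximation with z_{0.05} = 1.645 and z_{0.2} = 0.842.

Cohen's d = |M₁ − M₂| / SD_pooled = |60.9 − 65.9| / 9.5 = 5.0 / 9.5 = 0.526.
For two independent groups with equal n: n = 2·((z_{α} + z_β) / d)².
z_{α} + z_β = 1.645 + 0.842 = 2.487.
n = 2 × (2.487 / 0.526)² = 2 × 4.728² = 2 × 22.36 = 44.7.
Round up to the next whole participant.

n = 45 per group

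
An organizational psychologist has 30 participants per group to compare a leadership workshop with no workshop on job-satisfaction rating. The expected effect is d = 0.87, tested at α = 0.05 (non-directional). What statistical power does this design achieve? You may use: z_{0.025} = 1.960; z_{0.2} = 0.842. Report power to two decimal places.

power ≈ 0.92

For two equal groups, power = Φ(d·√(n/2) − z_{α/2}).
d·√(n/2) = 0.87 × √(30/2) = 0.87 × 3.873 = 3.369.
z_β = 3.369 − 1.960 = 1.409.
Power = Φ(1.409) = 0.921.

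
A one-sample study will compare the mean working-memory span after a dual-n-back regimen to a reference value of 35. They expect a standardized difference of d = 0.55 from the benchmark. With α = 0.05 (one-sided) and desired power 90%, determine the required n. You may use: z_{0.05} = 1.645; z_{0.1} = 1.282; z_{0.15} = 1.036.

For a one-sample test: n = ((z_{α} + z_β) / d)².
z_{α} + z_β = 1.645 + 1.282 = 2.927.
n = (2.927 / 0.55)² = 5.322² = 28.32.
Round up.

n = 29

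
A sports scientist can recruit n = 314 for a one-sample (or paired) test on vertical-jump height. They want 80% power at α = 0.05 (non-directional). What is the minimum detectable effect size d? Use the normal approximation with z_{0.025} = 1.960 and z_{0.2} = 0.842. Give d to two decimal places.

For a single sample (or paired design) of n = 314: d_min = (z_{α/2} + z_β)/√n.
z-sum = 1.960 + 0.842 = 2.802.
d_min = 2.802 / √314 = 2.802 / 17.720 = 0.158.

d_min ≈ 0.16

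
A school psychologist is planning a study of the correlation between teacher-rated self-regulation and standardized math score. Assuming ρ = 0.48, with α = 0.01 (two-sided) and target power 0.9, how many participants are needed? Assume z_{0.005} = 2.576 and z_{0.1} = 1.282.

Fisher's z: C = ½·ln((1+r)/(1−r)) = ½·ln(2.8462) = 0.5230.
n = ((z_{α/2} + z_β)/C)² + 3.
(2.576 + 1.282) / 0.5230 = 3.858 / 0.5230 = 7.377.
n = 7.377² + 3 = 54.42 + 3 = 57.4.
Round up.

n = 58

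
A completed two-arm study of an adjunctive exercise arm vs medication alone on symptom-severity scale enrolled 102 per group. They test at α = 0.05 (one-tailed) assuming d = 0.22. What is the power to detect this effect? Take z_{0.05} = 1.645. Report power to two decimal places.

power ≈ 0.47

For two equal groups, power = Φ(d·√(n/2) − z_{α}).
d·√(n/2) = 0.22 × √(102/2) = 0.22 × 7.141 = 1.571.
z_β = 1.571 − 1.645 = -0.074.
Power = Φ(-0.074) = 0.471.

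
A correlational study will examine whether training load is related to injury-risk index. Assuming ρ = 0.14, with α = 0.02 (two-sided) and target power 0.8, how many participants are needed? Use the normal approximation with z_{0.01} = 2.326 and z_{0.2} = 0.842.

n = 509

Fisher's z: C = ½·ln((1+r)/(1−r)) = ½·ln(1.3256) = 0.1409.
n = ((z_{α/2} + z_β)/C)² + 3.
(2.326 + 0.842) / 0.1409 = 3.168 / 0.1409 = 22.484.
n = 22.484² + 3 = 505.53 + 3 = 508.5.
Round up.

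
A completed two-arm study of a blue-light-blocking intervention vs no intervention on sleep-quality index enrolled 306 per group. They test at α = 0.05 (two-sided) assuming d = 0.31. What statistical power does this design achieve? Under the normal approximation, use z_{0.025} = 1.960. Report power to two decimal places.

For two equal groups, power = Φ(d·√(n/2) − z_{α/2}).
d·√(n/2) = 0.31 × √(306/2) = 0.31 × 12.369 = 3.834.
z_β = 3.834 − 1.960 = 1.874.
Power = Φ(1.874) = 0.970.

power ≈ 0.97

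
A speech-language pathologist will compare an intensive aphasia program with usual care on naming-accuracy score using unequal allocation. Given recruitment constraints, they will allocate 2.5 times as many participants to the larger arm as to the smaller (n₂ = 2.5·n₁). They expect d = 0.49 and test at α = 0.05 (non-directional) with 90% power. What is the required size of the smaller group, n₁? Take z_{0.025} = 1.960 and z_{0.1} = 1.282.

n₁ = 62

With allocation ratio k = n₂/n₁ = 2.5, Var(x̄₁−x̄₂) = σ²(1/n₁ + 1/(k·n₁)) = σ²·(k+1)/(k·n₁).
So n₁ = (1 + 1/k)·((z_{α/2} + z_β)/d)² = 1.400 × (3.242/0.49)².
n₁ = 1.400 × 43.78 = 61.3.
Round up: n₁ = 62, giving n₂ = 2.5 × 62 = 155.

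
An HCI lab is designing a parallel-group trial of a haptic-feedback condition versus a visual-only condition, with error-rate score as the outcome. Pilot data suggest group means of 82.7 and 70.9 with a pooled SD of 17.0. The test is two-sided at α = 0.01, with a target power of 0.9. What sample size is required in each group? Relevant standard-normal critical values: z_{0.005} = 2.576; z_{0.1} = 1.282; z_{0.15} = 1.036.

n = 62 per group

Cohen's d = |M₁ − M₂| / SD_pooled = |82.7 − 70.9| / 17.0 = 11.8 / 17.0 = 0.694.
For two independent groups with equal n: n = 2·((z_{α/2} + z_β) / d)².
z_{α/2} + z_β = 2.576 + 1.282 = 3.858.
n = 2 × (3.858 / 0.694)² = 2 × 5.559² = 2 × 30.90 = 61.8.
Round up to the next whole participant.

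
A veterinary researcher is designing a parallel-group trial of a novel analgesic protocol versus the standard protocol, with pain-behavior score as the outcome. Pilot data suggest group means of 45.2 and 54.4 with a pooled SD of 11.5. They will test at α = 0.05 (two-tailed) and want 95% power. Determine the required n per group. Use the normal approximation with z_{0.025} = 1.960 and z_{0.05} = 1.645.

Cohen's d = |M₁ − M₂| / SD_pooled = |45.2 − 54.4| / 11.5 = 9.2 / 11.5 = 0.800.
For two independent groups with equal n: n = 2·((z_{α/2} + z_β) / d)².
z_{α/2} + z_β = 1.960 + 1.645 = 3.605.
n = 2 × (3.605 / 0.800)² = 2 × 4.506² = 2 × 20.31 = 40.6.
Round up to the next whole participant.

n = 41 per group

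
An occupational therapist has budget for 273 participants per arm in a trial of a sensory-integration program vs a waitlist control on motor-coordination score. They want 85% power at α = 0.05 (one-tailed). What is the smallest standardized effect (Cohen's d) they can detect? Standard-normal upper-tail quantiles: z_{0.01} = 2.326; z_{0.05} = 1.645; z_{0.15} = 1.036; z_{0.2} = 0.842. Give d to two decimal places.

d_min ≈ 0.23

For two independent groups of n = 273 each: d_min = (z_{α} + z_β)·√(2/n).
z-sum = 1.645 + 1.036 = 2.681.
d_min = 2.681 × √(2/273) = 2.681 × 0.0856 = 0.229.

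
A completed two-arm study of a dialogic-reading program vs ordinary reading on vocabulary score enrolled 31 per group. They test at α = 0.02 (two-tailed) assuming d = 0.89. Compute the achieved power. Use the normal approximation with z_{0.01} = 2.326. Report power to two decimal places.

power ≈ 0.88

For two equal groups, power = Φ(d·√(n/2) − z_{α/2}).
d·√(n/2) = 0.89 × √(31/2) = 0.89 × 3.937 = 3.504.
z_β = 3.504 − 2.326 = 1.178.
Power = Φ(1.178) = 0.881.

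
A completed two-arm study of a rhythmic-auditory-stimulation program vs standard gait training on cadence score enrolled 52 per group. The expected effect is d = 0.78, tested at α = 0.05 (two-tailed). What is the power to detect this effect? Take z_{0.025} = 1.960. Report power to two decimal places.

For two equal groups, power = Φ(d·√(n/2) − z_{α/2}).
d·√(n/2) = 0.78 × √(52/2) = 0.78 × 5.099 = 3.977.
z_β = 3.977 − 1.960 = 2.017.
Power = Φ(2.017) = 0.978.

power ≈ 0.98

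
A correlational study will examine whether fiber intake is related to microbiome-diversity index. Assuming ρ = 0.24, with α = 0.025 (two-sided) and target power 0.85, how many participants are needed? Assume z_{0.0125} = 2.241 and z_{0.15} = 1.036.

n = 183

Fisher's z: C = ½·ln((1+r)/(1−r)) = ½·ln(1.6316) = 0.2448.
n = ((z_{α/2} + z_β)/C)² + 3.
(2.241 + 1.036) / 0.2448 = 3.277 / 0.2448 = 13.386.
n = 13.386² + 3 = 179.20 + 3 = 182.2.
Round up.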